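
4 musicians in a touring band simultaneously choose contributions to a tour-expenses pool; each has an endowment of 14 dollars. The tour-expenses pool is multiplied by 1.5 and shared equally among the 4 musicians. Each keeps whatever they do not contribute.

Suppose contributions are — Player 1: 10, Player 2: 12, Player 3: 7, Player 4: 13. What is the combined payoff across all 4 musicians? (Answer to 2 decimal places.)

77.00 dollars

Total contributed: 10 + 12 + 7 + 13 = 42; total kept: 4 × 14 − 42 = 14.
The tour-expenses pool pays out 1.5 × 42 = 63.00 in aggregate.
Group total = 14 + 63.00 = 77.00.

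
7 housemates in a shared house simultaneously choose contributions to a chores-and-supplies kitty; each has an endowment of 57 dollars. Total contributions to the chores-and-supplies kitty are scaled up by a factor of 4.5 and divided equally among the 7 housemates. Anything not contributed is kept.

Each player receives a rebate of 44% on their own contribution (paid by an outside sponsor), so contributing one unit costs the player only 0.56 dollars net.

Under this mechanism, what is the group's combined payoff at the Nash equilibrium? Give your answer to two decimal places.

1971.06 dollars

Under the mechanism each unit contributed yields (4.5/7) / 0.56 = 1.1480 back to its contributor per unit of net cost, which exceeds 1, making full contribution the dominant choice for everyone.
At the Nash equilibrium everyone contributes 57. Group total payoff = 7 × (57 × 0.44 + 4.5 × 57) = 1971.06.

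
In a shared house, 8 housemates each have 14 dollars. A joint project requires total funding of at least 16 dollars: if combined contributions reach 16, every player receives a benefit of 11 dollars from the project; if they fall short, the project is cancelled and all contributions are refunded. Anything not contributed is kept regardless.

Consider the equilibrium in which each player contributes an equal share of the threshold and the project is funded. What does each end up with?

23 dollars

Equal share of the threshold: 16/8 = 2.
At this profile no one gains by cutting their contribution: any cut drops the total below 16, the project is cancelled, contributions are refunded, and the deviator ends with 14, which is less than 14 − 2 + 11 = 23. Contributing more than 2 just wastes the excess. So contributing exactly 2 is a best response.
Each player's payoff: 14 − 2 + 11 = 23.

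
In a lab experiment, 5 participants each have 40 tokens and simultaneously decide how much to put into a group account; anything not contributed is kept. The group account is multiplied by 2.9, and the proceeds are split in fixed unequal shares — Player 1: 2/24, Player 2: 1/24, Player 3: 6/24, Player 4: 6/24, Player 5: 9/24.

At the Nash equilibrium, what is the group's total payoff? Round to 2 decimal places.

276.00 tokens

For player j, contributing a unit is worthwhile iff 2.9 × (j's share) ≥ 1, i.e. iff j's share is at least 0.3448.
Only Player 5 (9/24) clears that bar, contributing 40; the remaining 4 contribute 0. Total contributed: 40.
The group account pays out 2.9 × 40 = 116.00 in total (split across the unequal shares, but the aggregate is all that matters for the group sum).
The 4 free-riders keep 40 each, adding 160. Group total = 160 + 116.00 = 276.00.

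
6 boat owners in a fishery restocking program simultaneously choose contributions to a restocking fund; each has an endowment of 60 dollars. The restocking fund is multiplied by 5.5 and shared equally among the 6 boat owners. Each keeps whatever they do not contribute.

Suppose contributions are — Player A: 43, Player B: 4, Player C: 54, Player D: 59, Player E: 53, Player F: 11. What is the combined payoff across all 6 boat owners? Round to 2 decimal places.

Total contributed: 43 + 4 + 54 + 59 + 53 + 11 = 224; total kept: 6 × 60 − 224 = 136.
The restocking fund pays out 5.5 × 224 = 1232.00 in aggregate.
Group total = 136 + 1232.00 = 1368.00.

1368.00 dollars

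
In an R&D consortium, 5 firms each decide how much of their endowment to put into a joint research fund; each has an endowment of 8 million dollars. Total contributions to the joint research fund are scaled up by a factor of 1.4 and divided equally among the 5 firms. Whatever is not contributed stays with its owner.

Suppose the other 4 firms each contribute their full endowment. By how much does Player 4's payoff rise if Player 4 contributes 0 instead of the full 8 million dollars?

Switching from a contribution of 8 to 0 lets Player 4 keep an extra 8 million dollars, but lowers the joint research fund by 8, which costs Player 4 their own share of that drop: 1.4/5 × 8 = 2.24.
Net gain = 8 − 2.24 = 5.76. The private return per contributed unit (0.2800) is below 1, so free-riding is indeed the best response regardless of what the others do.

5.76 million dollars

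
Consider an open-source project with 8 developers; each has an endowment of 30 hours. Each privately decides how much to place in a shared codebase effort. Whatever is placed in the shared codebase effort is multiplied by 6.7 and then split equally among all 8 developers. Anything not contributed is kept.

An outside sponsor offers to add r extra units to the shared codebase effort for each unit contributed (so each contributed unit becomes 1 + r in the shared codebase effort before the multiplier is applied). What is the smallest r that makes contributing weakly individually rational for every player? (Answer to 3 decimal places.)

With matching at rate r, one contributed unit becomes (1 + r) in the shared codebase effort and returns 6.7 × (1 + r) / 8 to the contributor.
Setting this equal to 1: 1 + r = 8/6.7 = 1.1940.
So the minimum matching rate is r = 1.1940 − 1 = 0.194.

0.194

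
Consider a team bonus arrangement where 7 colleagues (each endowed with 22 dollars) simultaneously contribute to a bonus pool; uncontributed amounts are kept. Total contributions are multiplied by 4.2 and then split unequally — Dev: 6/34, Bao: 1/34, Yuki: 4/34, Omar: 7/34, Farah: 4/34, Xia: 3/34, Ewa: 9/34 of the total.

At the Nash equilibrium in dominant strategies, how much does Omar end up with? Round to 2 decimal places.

41.02 dollars

Each unit j contributes comes back to j as 4.2 × (j's share), so j prefers to contribute only if that share exceeds 1/4.2 = 0.2381; otherwise keeping the unit dominates.
The only share above 0.2381 is Ewa's 9/34, contributing 22; the remaining 6 contribute 0. Total contributed: 22.
Omar keeps 22 and receives 4.2 × 22 × 7/34 = 19.02 from the bonus pool, for a payoff of 41.02.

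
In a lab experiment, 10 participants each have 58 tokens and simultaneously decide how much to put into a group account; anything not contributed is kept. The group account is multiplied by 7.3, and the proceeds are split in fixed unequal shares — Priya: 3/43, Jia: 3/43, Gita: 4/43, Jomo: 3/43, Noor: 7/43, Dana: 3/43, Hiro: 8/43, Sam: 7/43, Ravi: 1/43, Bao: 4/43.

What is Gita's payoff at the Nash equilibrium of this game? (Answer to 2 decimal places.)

176.16 tokens

For player j, contributing a unit is worthwhile iff 7.3 × (j's share) ≥ 1, i.e. iff j's share is at least 0.1370.
Noor, Hiro and Sam clear that bar, contributing 58 each; the remaining 7 contribute 0. Total contributed: 174.
Gita keeps 58 and receives 7.3 × 174 × 4/43 = 118.16 from the group account, for a payoff of 176.16.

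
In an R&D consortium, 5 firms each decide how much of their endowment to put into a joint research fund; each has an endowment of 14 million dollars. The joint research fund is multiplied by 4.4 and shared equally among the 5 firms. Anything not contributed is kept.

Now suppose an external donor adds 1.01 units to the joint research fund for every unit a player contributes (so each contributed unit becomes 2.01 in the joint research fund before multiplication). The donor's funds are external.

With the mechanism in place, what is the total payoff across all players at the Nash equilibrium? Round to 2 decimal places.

619.08 million dollars

The effective private return per unit is now 4.4 × 2.01 / 5 = 1.7688 > 1, so every player's dominant strategy flips to full contribution.
So the Nash equilibrium is full contribution by all 5; the group earns 4.4 × 2.01 × 70 = 619.08.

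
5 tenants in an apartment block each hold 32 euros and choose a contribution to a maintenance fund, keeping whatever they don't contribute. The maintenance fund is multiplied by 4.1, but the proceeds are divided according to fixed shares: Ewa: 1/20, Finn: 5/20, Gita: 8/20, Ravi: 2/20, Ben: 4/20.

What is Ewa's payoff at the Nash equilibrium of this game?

For player j, contributing a unit is worthwhile iff 4.1 × (j's share) ≥ 1, i.e. iff j's share is at least 0.2439.
Finn and Gita are above the threshold, contributing 32 each; the remaining 3 contribute 0. Total contributed: 64.
Ewa keeps 32 and receives 4.1 × 64 × 1/20 = 13.12 from the maintenance fund, for a payoff of 45.12.

45.12 euros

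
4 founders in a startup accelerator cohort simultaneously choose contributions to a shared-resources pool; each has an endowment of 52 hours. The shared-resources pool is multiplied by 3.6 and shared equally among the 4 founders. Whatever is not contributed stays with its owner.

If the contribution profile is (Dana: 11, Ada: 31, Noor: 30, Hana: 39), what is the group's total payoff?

496.60 hours

Total contributed: 11 + 31 + 30 + 39 = 111; total kept: 4 × 52 − 111 = 97.
The shared-resources pool pays out 3.6 × 111 = 399.60 in aggregate.
Group total = 97 + 399.60 = 496.60.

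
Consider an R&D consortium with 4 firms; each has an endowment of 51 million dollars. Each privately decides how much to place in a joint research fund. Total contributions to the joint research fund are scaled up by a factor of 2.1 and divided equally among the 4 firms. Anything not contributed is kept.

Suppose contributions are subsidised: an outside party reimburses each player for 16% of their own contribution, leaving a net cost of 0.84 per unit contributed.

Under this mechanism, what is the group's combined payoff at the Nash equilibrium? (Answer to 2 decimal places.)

The effective private return is (2.1/4) / 0.84 = 0.6250, which is still under 1, so the mechanism doesn't change anyone's dominant strategy: zero contribution.
At the Nash equilibrium no one contributes; group total payoff = 4 × 51 = 204.

204.00 million dollars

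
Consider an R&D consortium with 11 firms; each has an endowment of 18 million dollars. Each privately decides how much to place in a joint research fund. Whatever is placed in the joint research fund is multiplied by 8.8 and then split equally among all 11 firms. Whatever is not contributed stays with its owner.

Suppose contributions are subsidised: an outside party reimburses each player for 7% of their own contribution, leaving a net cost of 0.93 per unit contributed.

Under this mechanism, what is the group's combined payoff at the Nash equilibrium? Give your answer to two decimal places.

The effective private return is (8.8/11) / 0.93 = 0.8602, which is still under 1, so the mechanism doesn't change anyone's dominant strategy: zero contribution.
At the Nash equilibrium no one contributes; group total payoff = 11 × 18 = 198.

198.00 million dollars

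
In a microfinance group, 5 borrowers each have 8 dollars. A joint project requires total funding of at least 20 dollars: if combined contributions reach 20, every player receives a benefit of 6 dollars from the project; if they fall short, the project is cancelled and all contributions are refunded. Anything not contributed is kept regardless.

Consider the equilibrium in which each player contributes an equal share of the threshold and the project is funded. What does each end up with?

Equal share of the threshold: 20/5 = 4.
At this profile no one gains by cutting their contribution: any cut drops the total below 20, the project is cancelled, contributions are refunded, and the deviator ends with 8, which is less than 8 − 4 + 6 = 10. Contributing more than 4 just wastes the excess. So contributing exactly 4 is a best response.
Each player's payoff: 8 − 4 + 6 = 10.

10 dollars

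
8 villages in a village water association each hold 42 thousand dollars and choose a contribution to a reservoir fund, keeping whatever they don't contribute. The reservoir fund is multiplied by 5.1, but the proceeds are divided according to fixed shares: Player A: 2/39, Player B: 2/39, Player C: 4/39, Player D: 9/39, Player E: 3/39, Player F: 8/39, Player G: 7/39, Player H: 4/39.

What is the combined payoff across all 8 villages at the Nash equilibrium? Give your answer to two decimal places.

680.40 thousand dollars

Player j's private return per contributed unit is 5.1 × (j's share). Contributing is weakly dominant for j when that share is at least 1/5.1 = 0.1961, and contributing 0 is dominant otherwise.
Player D and Player F clear that bar, contributing 42 each; the remaining 6 contribute 0. Total contributed: 84.
The reservoir fund pays out 5.1 × 84 = 428.40 in total (split across the unequal shares, but the aggregate is all that matters for the group sum).
The 6 free-riders keep 42 each, adding 252. Group total = 252 + 428.40 = 680.40.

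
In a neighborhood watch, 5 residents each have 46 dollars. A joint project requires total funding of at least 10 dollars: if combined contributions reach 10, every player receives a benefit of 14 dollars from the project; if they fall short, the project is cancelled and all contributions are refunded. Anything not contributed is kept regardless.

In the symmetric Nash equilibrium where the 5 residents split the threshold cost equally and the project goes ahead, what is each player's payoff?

Equal share of the threshold: 10/5 = 2.
At this profile no one gains by cutting their contribution: any cut drops the total below 10, the project is cancelled, contributions are refunded, and the deviator ends with 46, which is less than 46 − 2 + 14 = 58. Contributing more than 2 just wastes the excess. So contributing exactly 2 is a best response.
Each player's payoff: 46 − 2 + 14 = 58.

58 dollars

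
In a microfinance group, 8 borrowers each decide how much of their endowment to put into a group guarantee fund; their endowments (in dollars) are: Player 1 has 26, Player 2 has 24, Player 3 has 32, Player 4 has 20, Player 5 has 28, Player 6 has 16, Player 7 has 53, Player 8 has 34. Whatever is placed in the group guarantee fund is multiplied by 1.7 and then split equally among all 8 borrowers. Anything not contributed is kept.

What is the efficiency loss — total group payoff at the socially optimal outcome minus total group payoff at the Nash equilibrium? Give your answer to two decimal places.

163.10 dollars

The private return per contributed unit is 1.7/8 = 0.2125 < 1 for every player regardless of endowment, so the Nash equilibrium is zero contribution and the group total is Σ E_j = 26 + 24 + 32 + 20 + 28 + 16 + 53 + 34 = 233.
Each contributed unit returns 1.700 to the group, so the social optimum is full contribution by everyone: group total = 1.700 × 233 = 396.10.
Efficiency loss = (1.700 − 1) × 233 = 163.10.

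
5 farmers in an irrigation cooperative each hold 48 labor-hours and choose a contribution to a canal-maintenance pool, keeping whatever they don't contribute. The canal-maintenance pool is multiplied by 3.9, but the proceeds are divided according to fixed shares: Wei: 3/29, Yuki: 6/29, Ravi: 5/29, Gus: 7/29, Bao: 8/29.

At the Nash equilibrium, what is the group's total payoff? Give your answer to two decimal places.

A player with share s gets back 3.9·s per unit contributed, so full contribution is dominant for anyone with s > 1/3.9 = 0.2564 and zero contribution is dominant for anyone below.
Only Bao (8/29) clears that bar, contributing 48; the remaining 4 contribute 0. Total contributed: 48.
The canal-maintenance pool pays out 3.9 × 48 = 187.20 in total (split across the unequal shares, but the aggregate is all that matters for the group sum).
The 4 free-riders keep 48 each, adding 192. Group total = 192 + 187.20 = 379.20.

379.20 labor-hours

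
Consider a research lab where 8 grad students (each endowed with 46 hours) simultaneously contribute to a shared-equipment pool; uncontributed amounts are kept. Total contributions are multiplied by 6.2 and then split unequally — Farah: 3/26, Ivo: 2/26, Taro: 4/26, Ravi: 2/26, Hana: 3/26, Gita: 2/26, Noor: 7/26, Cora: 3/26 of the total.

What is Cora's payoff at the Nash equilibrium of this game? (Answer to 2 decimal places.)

Player j's private return per contributed unit is 6.2 × (j's share). Contributing is weakly dominant for j when that share is at least 1/6.2 = 0.1613, and contributing 0 is dominant otherwise.
The only share above 0.1613 is Noor's 7/26, contributing 46; the remaining 7 contribute 0. Total contributed: 46.
Cora keeps 46 and receives 6.2 × 46 × 3/26 = 32.91 from the shared-equipment pool, for a payoff of 78.91.

78.91 hours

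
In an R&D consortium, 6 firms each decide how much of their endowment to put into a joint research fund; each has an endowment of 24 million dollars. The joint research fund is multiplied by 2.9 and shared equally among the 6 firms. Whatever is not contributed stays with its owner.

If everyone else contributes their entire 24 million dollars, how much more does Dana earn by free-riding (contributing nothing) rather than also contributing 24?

12.40 million dollars

Switching from a contribution of 24 to 0 lets Dana keep an extra 24 million dollars, but lowers the joint research fund by 24, which costs Dana their own share of that drop: 2.9/6 × 24 = 11.60.
Net gain = 24 − 11.60 = 12.40. The private return per contributed unit (0.4833) is below 1, so free-riding is indeed the best response regardless of what the others do.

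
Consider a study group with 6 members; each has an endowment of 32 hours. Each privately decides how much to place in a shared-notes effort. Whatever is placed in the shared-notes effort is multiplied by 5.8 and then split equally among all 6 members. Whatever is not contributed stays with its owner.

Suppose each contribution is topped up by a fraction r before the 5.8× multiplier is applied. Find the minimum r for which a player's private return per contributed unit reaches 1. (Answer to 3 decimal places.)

With matching at rate r, one contributed unit becomes (1 + r) in the shared-notes effort and returns 5.8 × (1 + r) / 6 to the contributor.
Setting this equal to 1: 1 + r = 6/5.8 = 1.0345.
So the minimum matching rate is r = 1.0345 − 1 = 0.034.

0.034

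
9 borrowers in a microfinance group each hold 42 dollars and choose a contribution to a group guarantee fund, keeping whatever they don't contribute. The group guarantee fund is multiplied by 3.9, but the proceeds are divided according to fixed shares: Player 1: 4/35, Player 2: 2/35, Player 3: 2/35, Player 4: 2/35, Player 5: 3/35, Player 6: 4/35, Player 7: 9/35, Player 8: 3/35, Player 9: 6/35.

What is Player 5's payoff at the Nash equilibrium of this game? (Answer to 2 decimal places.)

56.04 dollars

Each unit j contributes comes back to j as 3.9 × (j's share), so j prefers to contribute only if that share exceeds 1/3.9 = 0.2564; otherwise keeping the unit dominates.
The only share above 0.2564 is Player 7's 9/35, contributing 42; the remaining 8 contribute 0. Total contributed: 42.
Player 5 keeps 42 and receives 3.9 × 42 × 3/35 = 14.04 from the group guarantee fund, for a payoff of 56.04.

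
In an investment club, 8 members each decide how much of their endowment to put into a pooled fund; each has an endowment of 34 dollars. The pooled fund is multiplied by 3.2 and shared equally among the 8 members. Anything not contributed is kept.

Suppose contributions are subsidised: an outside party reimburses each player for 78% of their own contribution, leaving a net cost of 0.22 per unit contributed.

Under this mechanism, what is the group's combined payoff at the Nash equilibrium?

1082.56 dollars

With the mechanism, a contributed unit returns (3.2/8) / 0.22 = 1.8182 per unit of net cost to the contributor — now above 1 — so contributing fully is weakly dominant for every player.
At the Nash equilibrium everyone contributes 34. Group total payoff = 8 × (34 × 0.78 + 3.2 × 34) = 1082.56.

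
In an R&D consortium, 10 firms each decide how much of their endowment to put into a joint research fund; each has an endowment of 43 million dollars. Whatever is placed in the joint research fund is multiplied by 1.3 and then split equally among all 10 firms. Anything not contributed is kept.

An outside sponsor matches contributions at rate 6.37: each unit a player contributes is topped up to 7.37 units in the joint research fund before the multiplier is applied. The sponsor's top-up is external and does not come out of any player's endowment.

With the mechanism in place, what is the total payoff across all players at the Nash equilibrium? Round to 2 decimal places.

The effective private return is 1.3 × 7.37 / 10 = 0.9581, which is still under 1, so the mechanism doesn't change anyone's dominant strategy: zero contribution.
At the Nash equilibrium no one contributes; group total payoff = 10 × 43 = 430.

430.00 million dollars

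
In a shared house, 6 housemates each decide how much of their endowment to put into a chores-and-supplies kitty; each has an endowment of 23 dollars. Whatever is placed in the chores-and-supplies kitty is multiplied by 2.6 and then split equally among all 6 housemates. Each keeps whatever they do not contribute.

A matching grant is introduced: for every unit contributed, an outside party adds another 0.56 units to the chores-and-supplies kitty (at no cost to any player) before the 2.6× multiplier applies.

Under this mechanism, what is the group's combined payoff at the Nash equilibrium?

138.00 dollars

With the mechanism, a contributed unit returns 2.6 × 1.56 / 6 = 0.6760 per unit of net cost — still below 1 — so contributing 0 remains dominant for every player.
Everyone keeps their endowment and the group total is 6 × 23 = 138.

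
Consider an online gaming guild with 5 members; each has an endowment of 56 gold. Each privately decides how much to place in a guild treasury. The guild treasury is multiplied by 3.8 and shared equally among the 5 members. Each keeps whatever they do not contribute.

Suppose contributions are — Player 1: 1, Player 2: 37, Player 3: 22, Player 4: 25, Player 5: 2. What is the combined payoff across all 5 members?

Total contributed: 1 + 37 + 22 + 25 + 2 = 87; total kept: 5 × 56 − 87 = 193.
The guild treasury pays out 3.8 × 87 = 330.60 in aggregate.
Group total = 193 + 330.60 = 523.60.

523.60 gold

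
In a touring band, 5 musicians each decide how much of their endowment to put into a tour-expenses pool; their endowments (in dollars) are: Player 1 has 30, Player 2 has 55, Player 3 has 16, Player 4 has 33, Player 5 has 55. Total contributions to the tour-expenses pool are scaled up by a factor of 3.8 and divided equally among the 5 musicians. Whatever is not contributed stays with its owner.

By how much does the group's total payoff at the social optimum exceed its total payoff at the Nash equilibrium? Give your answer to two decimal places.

The private return per contributed unit is 3.8/5 = 0.7600 < 1 for every player regardless of endowment, so the Nash equilibrium is zero contribution and the group total is Σ E_j = 30 + 55 + 16 + 33 + 55 = 189.
Each contributed unit returns 3.800 to the group, so the social optimum is full contribution by everyone: group total = 3.800 × 189 = 718.20.
Efficiency loss = (3.800 − 1) × 189 = 529.20.

529.20 dollars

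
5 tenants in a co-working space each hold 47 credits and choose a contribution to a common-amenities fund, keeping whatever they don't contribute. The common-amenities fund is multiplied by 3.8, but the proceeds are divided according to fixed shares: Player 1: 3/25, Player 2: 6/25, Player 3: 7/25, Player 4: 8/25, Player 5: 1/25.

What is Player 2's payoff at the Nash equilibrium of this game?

132.73 credits

Player j's private return per contributed unit is 3.8 × (j's share). Contributing is weakly dominant for j when that share is at least 1/3.8 = 0.2632, and contributing 0 is dominant otherwise.
Player 3 and Player 4 clear that bar, contributing 47 each; the remaining 3 contribute 0. Total contributed: 94.
Player 2 keeps 47 and receives 3.8 × 94 × 6/25 = 85.73 from the common-amenities fund, for a payoff of 132.73.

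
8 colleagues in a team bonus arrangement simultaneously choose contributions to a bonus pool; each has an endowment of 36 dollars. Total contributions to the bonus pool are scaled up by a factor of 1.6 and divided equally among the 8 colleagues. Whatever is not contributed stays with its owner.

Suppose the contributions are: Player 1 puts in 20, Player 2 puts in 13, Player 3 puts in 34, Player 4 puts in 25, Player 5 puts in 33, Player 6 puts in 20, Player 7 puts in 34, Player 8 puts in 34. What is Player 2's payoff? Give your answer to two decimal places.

Total contributed: 20 + 13 + 34 + 25 + 33 + 20 + 34 + 34 = 213.
Each receives 1.6 × 213 / 8 = 42.60 from the bonus pool.
Player 2 keeps 36 − 13 = 23, so Player 2's payoff is 23 + 42.60 = 65.60.

65.60 dollars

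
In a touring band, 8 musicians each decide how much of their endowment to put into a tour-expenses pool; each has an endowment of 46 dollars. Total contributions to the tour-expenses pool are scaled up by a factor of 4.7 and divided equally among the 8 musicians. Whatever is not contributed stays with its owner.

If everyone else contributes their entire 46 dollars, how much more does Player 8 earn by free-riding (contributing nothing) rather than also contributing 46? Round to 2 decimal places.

18.98 dollars

Switching from a contribution of 46 to 0 lets Player 8 keep an extra 46 dollars, but lowers the tour-expenses pool by 46, which costs Player 8 their own share of that drop: 4.7/8 × 46 = 27.02.
Net gain = 46 − 27.02 = 18.98. The private return per contributed unit (0.5875) is below 1, so free-riding is indeed the best response regardless of what the others do.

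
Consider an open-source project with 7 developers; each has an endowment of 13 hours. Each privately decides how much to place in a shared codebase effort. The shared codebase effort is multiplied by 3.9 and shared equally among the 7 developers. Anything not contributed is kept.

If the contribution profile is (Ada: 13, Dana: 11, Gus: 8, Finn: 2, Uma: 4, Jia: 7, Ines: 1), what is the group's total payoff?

224.40 hours

Total contributed: 13 + 11 + 8 + 2 + 4 + 7 + 1 = 46; total kept: 7 × 13 − 46 = 45.
The shared codebase effort pays out 3.9 × 46 = 179.40 in aggregate.
Group total = 45 + 179.40 = 224.40.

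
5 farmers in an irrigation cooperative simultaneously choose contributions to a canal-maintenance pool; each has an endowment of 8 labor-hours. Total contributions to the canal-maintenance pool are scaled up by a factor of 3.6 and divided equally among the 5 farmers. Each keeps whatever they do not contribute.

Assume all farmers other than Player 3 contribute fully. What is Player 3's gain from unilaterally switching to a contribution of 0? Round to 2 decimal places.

2.24 labor-hours

Switching from a contribution of 8 to 0 lets Player 3 keep an extra 8 labor-hours, but lowers the canal-maintenance pool by 8, which costs Player 3 their own share of that drop: 3.6/5 × 8 = 5.76.
Net gain = 8 − 5.76 = 2.24. The private return per contributed unit (0.7200) is below 1, so free-riding is indeed the best response regardless of what the others do.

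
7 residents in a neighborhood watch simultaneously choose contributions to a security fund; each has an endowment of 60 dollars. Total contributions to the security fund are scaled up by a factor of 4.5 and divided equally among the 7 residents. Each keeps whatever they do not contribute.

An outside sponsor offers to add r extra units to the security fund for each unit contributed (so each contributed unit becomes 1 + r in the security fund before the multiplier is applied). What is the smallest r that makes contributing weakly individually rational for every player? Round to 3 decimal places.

With matching at rate r, one contributed unit becomes (1 + r) in the security fund and returns 4.5 × (1 + r) / 7 to the contributor.
Setting this equal to 1: 1 + r = 7/4.5 = 1.5556.
So the minimum matching rate is r = 1.5556 − 1 = 0.556.

0.556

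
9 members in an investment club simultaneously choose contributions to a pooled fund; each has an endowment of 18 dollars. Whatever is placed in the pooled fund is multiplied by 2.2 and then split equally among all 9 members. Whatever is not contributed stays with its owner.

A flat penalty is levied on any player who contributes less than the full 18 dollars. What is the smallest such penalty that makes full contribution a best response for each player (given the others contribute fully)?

Given the others contribute fully, the best deviation is to contribute 0 (any partial contribution still incurs the fine and gives up units whose private return 0.2444 is below 1).
Deviating from 18 to 0 saves 18 dollars but forfeits the deviator's share of the drop in the pooled fund: 2.2/9 × 18 = 4.40.
So the deviation gain is 18 − 4.40 = 13.60, and the fine must be at least 13.60 dollars to wipe it out.

13.60 dollars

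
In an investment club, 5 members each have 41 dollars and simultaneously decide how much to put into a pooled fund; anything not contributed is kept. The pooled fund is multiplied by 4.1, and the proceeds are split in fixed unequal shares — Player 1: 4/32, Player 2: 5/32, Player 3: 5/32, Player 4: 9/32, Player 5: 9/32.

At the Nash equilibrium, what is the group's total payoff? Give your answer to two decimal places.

Each unit j contributes comes back to j as 4.1 × (j's share), so j prefers to contribute only if that share exceeds 1/4.1 = 0.2439; otherwise keeping the unit dominates.
Player 4 and Player 5 are above the threshold, contributing 41 each; the remaining 3 contribute 0. Total contributed: 82.
The pooled fund pays out 4.1 × 82 = 336.20 in total (split across the unequal shares, but the aggregate is all that matters for the group sum).
The 3 free-riders keep 41 each, adding 123. Group total = 123 + 336.20 = 459.20.

459.20 dollars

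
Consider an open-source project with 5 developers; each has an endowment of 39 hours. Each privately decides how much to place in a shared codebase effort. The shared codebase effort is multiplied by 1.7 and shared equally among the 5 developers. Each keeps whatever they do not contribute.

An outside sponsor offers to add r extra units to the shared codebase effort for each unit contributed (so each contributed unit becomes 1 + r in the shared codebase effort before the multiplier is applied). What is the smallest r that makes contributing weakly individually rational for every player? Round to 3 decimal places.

With matching at rate r, one contributed unit becomes (1 + r) in the shared codebase effort and returns 1.7 × (1 + r) / 5 to the contributor.
Setting this equal to 1: 1 + r = 5/1.7 = 2.9412.
So the minimum matching rate is r = 2.9412 − 1 = 1.941.

1.941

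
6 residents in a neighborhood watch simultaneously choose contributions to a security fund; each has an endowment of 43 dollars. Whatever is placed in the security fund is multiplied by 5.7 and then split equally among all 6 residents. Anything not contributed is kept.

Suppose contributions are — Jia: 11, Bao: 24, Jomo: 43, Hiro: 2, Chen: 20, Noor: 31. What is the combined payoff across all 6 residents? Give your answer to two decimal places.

873.70 dollars

Total contributed: 11 + 24 + 43 + 2 + 20 + 31 = 131; total kept: 6 × 43 − 131 = 127.
The security fund pays out 5.7 × 131 = 746.70 in aggregate.
Group total = 127 + 746.70 = 873.70.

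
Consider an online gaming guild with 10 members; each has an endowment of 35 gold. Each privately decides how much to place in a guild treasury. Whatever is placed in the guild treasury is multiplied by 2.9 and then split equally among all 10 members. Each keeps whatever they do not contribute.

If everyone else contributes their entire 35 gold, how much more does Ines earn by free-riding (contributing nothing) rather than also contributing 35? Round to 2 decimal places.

24.85 gold

Switching from a contribution of 35 to 0 lets Ines keep an extra 35 gold, but lowers the guild treasury by 35, which costs Ines their own share of that drop: 2.9/10 × 35 = 10.15.
Net gain = 35 − 10.15 = 24.85. The private return per contributed unit (0.2900) is below 1, so free-riding is indeed the best response regardless of what the others do.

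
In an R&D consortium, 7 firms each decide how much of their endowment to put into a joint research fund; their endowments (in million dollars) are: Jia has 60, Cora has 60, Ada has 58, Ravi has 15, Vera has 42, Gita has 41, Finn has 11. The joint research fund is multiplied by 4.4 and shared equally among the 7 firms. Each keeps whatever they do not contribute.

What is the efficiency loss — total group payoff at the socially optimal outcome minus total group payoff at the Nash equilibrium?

975.80 million dollars

The private return per contributed unit is 4.4/7 = 0.6286 < 1 for every player regardless of endowment, so the Nash equilibrium is zero contribution and the group total is Σ E_j = 60 + 60 + 58 + 15 + 42 + 41 + 11 = 287.
Each contributed unit returns 4.400 to the group, so the social optimum is full contribution by everyone: group total = 4.400 × 287 = 1262.80.
Efficiency loss = (4.400 − 1) × 287 = 975.80.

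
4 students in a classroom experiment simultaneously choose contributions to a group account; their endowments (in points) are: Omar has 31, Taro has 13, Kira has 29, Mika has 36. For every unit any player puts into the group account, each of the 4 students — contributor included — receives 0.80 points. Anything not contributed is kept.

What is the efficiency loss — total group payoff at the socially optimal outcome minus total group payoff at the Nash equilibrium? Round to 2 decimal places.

239.80 points

The private return per contributed unit is 0.80 < 1 for everyone, so the Nash equilibrium is zero contribution and the group total is Σ E_j = 31 + 13 + 29 + 36 = 109.
Each contributed unit returns 3.200 to the group, so the social optimum is full contribution by everyone: group total = 3.200 × 109 = 348.80.
Efficiency loss = (3.200 − 1) × 109 = 239.80.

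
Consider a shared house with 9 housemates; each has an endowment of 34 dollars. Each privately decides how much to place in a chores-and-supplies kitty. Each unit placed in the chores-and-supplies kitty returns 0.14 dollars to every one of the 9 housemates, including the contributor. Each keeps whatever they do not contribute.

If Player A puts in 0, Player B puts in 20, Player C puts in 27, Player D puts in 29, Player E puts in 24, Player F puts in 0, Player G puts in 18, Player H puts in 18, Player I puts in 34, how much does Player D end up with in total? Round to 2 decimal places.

Total contributed: 0 + 20 + 27 + 29 + 24 + 0 + 18 + 18 + 34 = 170.
Each receives 0.14 × 170 = 23.80 from the chores-and-supplies kitty.
Player D keeps 34 − 29 = 5, so Player D's payoff is 5 + 23.80 = 28.80.

28.80 dollars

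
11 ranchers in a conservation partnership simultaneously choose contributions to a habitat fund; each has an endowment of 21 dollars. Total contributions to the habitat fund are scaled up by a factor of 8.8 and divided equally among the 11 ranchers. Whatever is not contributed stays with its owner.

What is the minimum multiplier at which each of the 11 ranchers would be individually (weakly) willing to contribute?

11

A contributed unit returns (multiplier)/11 to its contributor.
This reaches 1 exactly when the multiplier is 11.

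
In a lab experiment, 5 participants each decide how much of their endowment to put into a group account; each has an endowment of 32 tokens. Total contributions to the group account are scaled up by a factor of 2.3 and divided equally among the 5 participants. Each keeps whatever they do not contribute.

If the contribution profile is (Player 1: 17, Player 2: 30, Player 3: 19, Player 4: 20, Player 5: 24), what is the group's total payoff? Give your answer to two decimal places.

Total contributed: 17 + 30 + 19 + 20 + 24 = 110; total kept: 5 × 32 − 110 = 50.
The group account pays out 2.3 × 110 = 253.00 in aggregate.
Group total = 50 + 253.00 = 303.00.

303.00 tokens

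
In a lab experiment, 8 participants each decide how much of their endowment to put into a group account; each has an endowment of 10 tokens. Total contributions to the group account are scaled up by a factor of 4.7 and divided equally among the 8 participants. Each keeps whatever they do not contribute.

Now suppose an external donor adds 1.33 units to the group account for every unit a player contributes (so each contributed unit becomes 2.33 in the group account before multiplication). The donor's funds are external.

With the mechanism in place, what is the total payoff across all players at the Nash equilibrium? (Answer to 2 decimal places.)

Under the mechanism each unit contributed yields 4.7 × 2.33 / 8 = 1.3689 back to its contributor per unit of net cost, which exceeds 1, making full contribution the dominant choice for everyone.
So the Nash equilibrium is full contribution by all 8; the group earns 4.7 × 2.33 × 80 = 876.08.

876.08 tokens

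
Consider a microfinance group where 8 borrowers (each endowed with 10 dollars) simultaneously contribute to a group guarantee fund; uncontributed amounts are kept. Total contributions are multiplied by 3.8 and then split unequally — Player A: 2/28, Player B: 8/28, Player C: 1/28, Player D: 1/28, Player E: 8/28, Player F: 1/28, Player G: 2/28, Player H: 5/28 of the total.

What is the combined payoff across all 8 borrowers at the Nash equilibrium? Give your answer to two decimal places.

136.00 dollars

Each unit j contributes comes back to j as 3.8 × (j's share), so j prefers to contribute only if that share exceeds 1/3.8 = 0.2632; otherwise keeping the unit dominates.
The shares above 0.2632 belong to Player B and Player E, contributing 10 each; the remaining 6 contribute 0. Total contributed: 20.
The group guarantee fund pays out 3.8 × 20 = 76.00 in total (split across the unequal shares, but the aggregate is all that matters for the group sum).
The 6 free-riders keep 10 each, adding 60. Group total = 60 + 76.00 = 136.00.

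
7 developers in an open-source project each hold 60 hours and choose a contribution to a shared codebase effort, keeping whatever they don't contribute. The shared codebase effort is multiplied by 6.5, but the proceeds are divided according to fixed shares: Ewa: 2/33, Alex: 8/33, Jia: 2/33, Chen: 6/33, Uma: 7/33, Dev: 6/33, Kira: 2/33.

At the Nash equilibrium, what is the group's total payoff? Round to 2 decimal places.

Player j's private return per contributed unit is 6.5 × (j's share). Contributing is weakly dominant for j when that share is at least 1/6.5 = 0.1538, and contributing 0 is dominant otherwise.
Alex, Chen, Uma and Dev clear that bar, contributing 60 each; the remaining 3 contribute 0. Total contributed: 240.
The shared codebase effort pays out 6.5 × 240 = 1560.00 in total (split across the unequal shares, but the aggregate is all that matters for the group sum).
The 3 free-riders keep 60 each, adding 180. Group total = 180 + 1560.00 = 1740.00.

1740.00 hours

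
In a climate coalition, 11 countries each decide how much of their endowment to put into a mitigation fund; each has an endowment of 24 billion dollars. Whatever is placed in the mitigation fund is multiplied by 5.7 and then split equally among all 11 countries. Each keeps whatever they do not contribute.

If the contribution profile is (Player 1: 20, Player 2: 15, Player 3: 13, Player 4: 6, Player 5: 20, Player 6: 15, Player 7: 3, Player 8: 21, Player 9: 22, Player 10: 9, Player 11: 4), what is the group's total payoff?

959.60 billion dollars

Total contributed: 20 + 15 + 13 + 6 + 20 + 15 + 3 + 21 + 22 + 9 + 4 = 148; total kept: 11 × 24 − 148 = 116.
The mitigation fund pays out 5.7 × 148 = 843.60 in aggregate.
Group total = 116 + 843.60 = 959.60.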